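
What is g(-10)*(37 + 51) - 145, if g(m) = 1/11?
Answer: -137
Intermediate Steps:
g(m) = 1/11
g(-10)*(37 + 51) - 145 = (37 + 51)/11 - 145 = (1/11)*88 - 145 = 8 - 145 = -137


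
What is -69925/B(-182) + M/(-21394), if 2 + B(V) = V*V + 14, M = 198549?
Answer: -212502503/18655568 ≈ -11.391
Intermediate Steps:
B(V) = 12 + V² (B(V) = -2 + (V*V + 14) = -2 + (V² + 14) = -2 + (14 + V²) = 12 + V²)
-69925/B(-182) + M/(-21394) = -69925/(12 + (-182)²) + 198549/(-21394) = -69925/(12 + 33124) + 198549*(-1/21394) = -69925/33136 - 198549/21394 = -212502503/18655568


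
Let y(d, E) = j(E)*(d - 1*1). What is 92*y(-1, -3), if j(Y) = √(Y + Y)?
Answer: -184*I*√6 ≈ -450.71*I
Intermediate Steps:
j(Y) = √2*√Y (j(Y) = √(2*Y) = √2*√Y)
y(d, E) = √2*√E*(-1 + d) (y(d, E) = (√2*√E)*(d - 1*1) = (√2*√E)*(d - 1) = (√2*√E)*(-1 + d) = √2*√E*(-1 + d))
92*y(-1, -3) = 92*(√2*√(-3)*(-1 - 1)) = 92*(√2*(I*√3)*(-2)) = 92*(-2*I*√6) = -184*I*√6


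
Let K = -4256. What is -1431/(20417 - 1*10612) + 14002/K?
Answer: -1352641/393680 ≈ -3.4359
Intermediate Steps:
-1431/(20417 - 1*10612) + 14002/K = -1431/(20417 - 1*10612) + 14002/(-4256) = -1431/(20417 - 10612) + 14002*(-1/4256) = -1431/9805 - 7001/2128 = -1431*1/9805 - 7001/2128 = -27/185 - 7001/2128 = -1352641/393680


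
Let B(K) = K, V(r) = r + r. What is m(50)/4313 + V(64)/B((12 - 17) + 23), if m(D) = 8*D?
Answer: 279632/38817 ≈ 7.2039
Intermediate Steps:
V(r) = 2*r
m(50)/4313 + V(64)/B((12 - 17) + 23) = (8*50)/4313 + (2*64)/((12 - 17) + 23) = 400*(1/4313) + 128/(-5 + 23) = 400/4313 + 128/18 = 400/4313 + 128*(1/18) = 400/4313 + 64/9 = 279632/38817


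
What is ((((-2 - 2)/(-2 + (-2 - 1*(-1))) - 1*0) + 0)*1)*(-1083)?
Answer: -1444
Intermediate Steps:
((((-2 - 2)/(-2 + (-2 - 1*(-1))) - 1*0) + 0)*1)*(-1083) = (((-4/(-2 + (-2 + 1)) + 0) + 0)*1)*(-1083) = (((-4/(-2 - 1) + 0) + 0)*1)*(-1083) = (((-4/(-3) + 0) + 0)*1)*(-1083) = (((-4*(-1/3) + 0) + 0)*1)*(-1083) = (((4/3 + 0) + 0)*1)*(-1083) = ((4/3 + 0)*1)*(-1083) = ((4/3)*1)*(-1083) = (4/3)*(-1083) = -1444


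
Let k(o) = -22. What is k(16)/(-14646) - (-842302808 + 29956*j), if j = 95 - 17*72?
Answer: 6415849695647/7323 ≈ 8.7612e+8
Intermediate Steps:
j = -1129 (j = 95 - 1224 = -1129)
k(16)/(-14646) - (-842302808 + 29956*j) = -22/(-14646) - 29956/(1/(-1129 - 28118)) = -22*(-1/14646) - 29956/(1/(-29247)) = 11/7323 - 29956/(-1/29247) = 11/7323 - 29956*(-29247) = 11/7323 + 876123132 = 6415849695647/7323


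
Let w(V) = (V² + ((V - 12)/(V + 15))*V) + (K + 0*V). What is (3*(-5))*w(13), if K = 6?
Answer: -73695/28 ≈ -2632.0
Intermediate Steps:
w(V) = 6 + V² + V*(-12 + V)/(15 + V) (w(V) = (V² + ((V - 12)/(V + 15))*V) + (6 + 0*V) = (V² + ((-12 + V)/(15 + V))*V) + (6 + 0) = (V² + ((-12 + V)/(15 + V))*V) + 6 = (V² + V*(-12 + V)/(15 + V)) + 6 = 6 + V² + V*(-12 + V)/(15 + V))
(3*(-5))*w(13) = (3*(-5))*((90 + 13³ - 6*13 + 16*13²)/(15 + 13)) = -15*(90 + 2197 - 78 + 16*169)/28 = -15*(90 + 2197 - 78 + 2704)/28 = -15*4913/28 = -73695/28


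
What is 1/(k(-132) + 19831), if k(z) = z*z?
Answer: 1/37255 ≈ 2.6842e-5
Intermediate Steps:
k(z) = z**2
1/(k(-132) + 19831) = 1/((-132)**2 + 19831) = 1/(17424 + 19831) = 1/37255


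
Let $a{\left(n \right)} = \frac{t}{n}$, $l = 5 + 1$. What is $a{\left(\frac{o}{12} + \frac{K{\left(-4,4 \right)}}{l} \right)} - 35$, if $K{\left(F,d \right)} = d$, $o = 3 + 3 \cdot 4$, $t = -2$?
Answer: $- \frac{829}{23} \approx -36.043$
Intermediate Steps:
$o = 15$ ($o = 3 + 12 = 15$)
$l = 6$
$a{\left(n \right)} = - \frac{2}{n}$
$a{\left(\frac{o}{12} + \frac{K{\left(-4,4 \right)}}{l} \right)} - 35 = - \frac{2}{\frac{15}{12} + \frac{4}{6}} - 35 = - \frac{2}{15 \cdot \frac{1}{12} + 4 \cdot \frac{1}{6}} - 35 = - \frac{2}{\frac{5}{4} + \frac{2}{3}} - 35 = - \frac{2}{\frac{23}{12}} - 35 = \left(-2\right) \frac{12}{23} - 35 = - \frac{24}{23} - 35 = - \frac{829}{23}$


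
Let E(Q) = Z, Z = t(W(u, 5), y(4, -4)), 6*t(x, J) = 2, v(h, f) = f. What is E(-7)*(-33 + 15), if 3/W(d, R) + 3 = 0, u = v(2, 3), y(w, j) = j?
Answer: -6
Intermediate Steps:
u = 3
W(d, R) = -1 (W(d, R) = 3/(-3 + 0) = 3/(-3) = 3*(-⅓) = -1)
t(x, J) = ⅓ (t(x, J) = (⅙)*2 = ⅓)
Z = ⅓ ≈ 0.33333
E(Q) = ⅓
E(-7)*(-33 + 15) = (-33 + 15)/3 = (⅓)*(-18) = -6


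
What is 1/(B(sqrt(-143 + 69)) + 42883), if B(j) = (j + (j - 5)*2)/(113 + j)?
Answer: 550745461/23617578667065 - 349*I*sqrt(74)/23617578667065 ≈ 2.3319e-5 - 1.2712e-10*I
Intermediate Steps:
B(j) = (-10 + 3*j)/(113 + j) (B(j) = (j + (-5 + j)*2)/(113 + j) = (j + (-10 + 2*j))/(113 + j) = (-10 + 3*j)/(113 + j))
1/(B(sqrt(-143 + 69)) + 42883) = 1/((-10 + 3*sqrt(-143 + 69))/(113 + sqrt(-143 + 69)) + 42883) = 1/((-10 + 3*sqrt(-74))/(113 + sqrt(-74)) + 42883) = 1/((-10 + 3*(I*sqrt(74)))/(113 + I*sqrt(74)) + 42883) = 1/((-10 + 3*I*sqrt(74))/(113 + I*sqrt(74)) + 42883) = 1/(42883 + (-10 + 3*I*sqrt(74))/(113 + I*sqrt(74)))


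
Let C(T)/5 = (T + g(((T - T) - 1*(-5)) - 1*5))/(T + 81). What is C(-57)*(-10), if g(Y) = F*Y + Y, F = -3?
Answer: 475/4 ≈ 118.75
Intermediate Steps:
g(Y) = -2*Y (g(Y) = -3*Y + Y = -2*Y)
C(T) = 5*T/(81 + T) (C(T) = 5*((T - 2*(((T - T) - 1*(-5)) - 1*5))/(T + 81)) = 5*((T - 2*((0 + 5) - 5))/(81 + T)) = 5*((T - 2*(5 - 5))/(81 + T)) = 5*((T - 2*0)/(81 + T)) = 5*((T + 0)/(81 + T)) = 5*(T/(81 + T)) = 5*T/(81 + T))
C(-57)*(-10) = (5*(-57)/(81 - 57))*(-10) = (5*(-57)/24)*(-10) = (5*(-57)*(1/24))*(-10) = -95/8*(-10) = 475/4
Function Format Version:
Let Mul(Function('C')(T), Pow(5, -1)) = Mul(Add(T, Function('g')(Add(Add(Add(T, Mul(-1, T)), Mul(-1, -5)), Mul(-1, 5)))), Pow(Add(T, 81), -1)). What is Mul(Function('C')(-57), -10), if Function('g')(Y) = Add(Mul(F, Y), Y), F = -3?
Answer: Rational(475, 4) ≈ 118.75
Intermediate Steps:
Function('g')(Y) = Mul(-2, Y) (Function('g')(Y) = Add(Mul(-3, Y), Y) = Mul(-2, Y))
Function('C')(T) = Mul(5, T, Pow(Add(81, T), -1)) (Function('C')(T) = Mul(5, Mul(Add(T, Mul(-2, Add(Add(Add(T, Mul(-1, T)), Mul(-1, -5)), Mul(-1, 5)))), Pow(Add(T, 81), -1))) = Mul(5, Mul(Add(T, Mul(-2, Add(Add(0, 5), -5))), Pow(Add(81, T), -1))) = Mul(5, Mul(Add(T, Mul(-2, Add(5, -5))), Pow(Add(81, T), -1))) = Mul(5, Mul(Add(T, Mul(-2, 0)), Pow(Add(81, T), -1))) = Mul(5, Mul(Add(T, 0), Pow(Add(81, T), -1))) = Mul(5, Mul(T, Pow(Add(81, T), -1))) = Mul(5, T, Pow(Add(81, T), -1)))
Mul(Function('C')(-57), -10) = Mul(Mul(5, -57, Pow(Add(81, -57), -1)), -10) = Mul(Mul(5, -57, Pow(24, -1)), -10) = Mul(Mul(5, -57, Rational(1, 24)), -10) = Mul(Rational(-95, 8), -10) = Rational(475, 4)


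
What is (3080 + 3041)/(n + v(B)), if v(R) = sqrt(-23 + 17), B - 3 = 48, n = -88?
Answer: -269324/3875 - 6121*I*sqrt(6)/7750 ≈ -69.503 - 1.9346*I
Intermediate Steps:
B = 51 (B = 3 + 48 = 51)
v(R) = I*sqrt(6) (v(R) = sqrt(-6) = I*sqrt(6))
(3080 + 3041)/(n + v(B)) = (3080 + 3041)/(-88 + I*sqrt(6)) = 6121/(-88 + I*sqrt(6))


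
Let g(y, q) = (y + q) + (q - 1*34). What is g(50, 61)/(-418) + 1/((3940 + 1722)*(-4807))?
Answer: -8985595/27217234 ≈ -0.33014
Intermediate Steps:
g(y, q) = -34 + y + 2*q (g(y, q) = (q + y) + (q - 34) = (q + y) + (-34 + q) = -34 + y + 2*q)
g(50, 61)/(-418) + 1/((3940 + 1722)*(-4807)) = (-34 + 50 + 2*61)/(-418) + 1/((3940 + 1722)*(-4807)) = (-34 + 50 + 122)*(-1/418) - 1/4807/5662 = 138*(-1/418) + (1/5662)*(-1/4807) = -69/209 - 1/27217234 = -8985595/27217234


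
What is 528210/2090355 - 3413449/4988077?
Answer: -300037868815/695123446489 ≈ -0.43163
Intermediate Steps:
528210/2090355 - 3413449/4988077 = 528210*(1/2090355) - 3413449*1/4988077 = 35214/139357 - 3413449/4988077 = -300037868815/695123446489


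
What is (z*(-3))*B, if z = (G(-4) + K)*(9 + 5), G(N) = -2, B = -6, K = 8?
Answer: 1512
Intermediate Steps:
z = 84 (z = (-2 + 8)*(9 + 5) = 6*14 = 84)
(z*(-3))*B = (84*(-3))*(-6) = -252*(-6) = 1512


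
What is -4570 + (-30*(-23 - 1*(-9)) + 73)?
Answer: -4077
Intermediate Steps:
-4570 + (-30*(-23 - 1*(-9)) + 73) = -4570 + (-30*(-23 + 9) + 73) = -4570 + (-30*(-14) + 73) = -4570 + (420 + 73) = -4570 + 493 = -4077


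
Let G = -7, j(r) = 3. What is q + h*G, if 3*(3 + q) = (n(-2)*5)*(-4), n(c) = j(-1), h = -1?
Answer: -16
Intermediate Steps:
n(c) = 3
q = -23 (q = -3 + ((3*5)*(-4))/3 = -3 + (15*(-4))/3 = -3 + (⅓)*(-60) = -3 - 20 = -23)
q + h*G = -23 - 1*(-7) = -23 + 7 = -16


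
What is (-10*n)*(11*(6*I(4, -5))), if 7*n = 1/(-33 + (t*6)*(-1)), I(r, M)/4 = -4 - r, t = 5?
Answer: -7040/147 ≈ -47.891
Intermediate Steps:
I(r, M) = -16 - 4*r (I(r, M) = 4*(-4 - r) = -16 - 4*r)
n = -1/441 (n = 1/(7*(-33 + (5*6)*(-1))) = 1/(7*(-33 + 30*(-1))) = 1/(7*(-33 - 30)) = (1/7)/(-63) = (1/7)*(-1/63) = -1/441 ≈ -0.0022676)
(-10*n)*(11*(6*I(4, -5))) = (-10*(-1/441))*(11*(6*(-16 - 4*4))) = 10*(11*(6*(-16 - 16)))/441 = 10*(11*(6*(-32)))/441 = 10*(11*(-192))/441 = (10/441)*(-2112) = -7040/147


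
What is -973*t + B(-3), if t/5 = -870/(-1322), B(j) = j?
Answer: -2118258/661 ≈ -3204.6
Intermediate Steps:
t = 2175/661 (t = 5*(-870/(-1322)) = 5*(-870*(-1/1322)) = 5*(435/661) = 2175/661 ≈ 3.2905)
-973*t + B(-3) = -973*2175/661 - 3 = -2116275/661 - 3 = -2118258/661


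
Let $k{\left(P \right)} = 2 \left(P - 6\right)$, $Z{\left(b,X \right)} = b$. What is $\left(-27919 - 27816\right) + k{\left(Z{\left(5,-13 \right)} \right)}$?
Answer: $-55737$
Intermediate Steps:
$k{\left(P \right)} = -12 + 2 P$ ($k{\left(P \right)} = 2 \left(-6 + P\right) = -12 + 2 P$)
$\left(-27919 - 27816\right) + k{\left(Z{\left(5,-13 \right)} \right)} = \left(-27919 - 27816\right) + \left(-12 + 2 \cdot 5\right) = -55735 + \left(-12 + 10\right) = -55735 - 2 = -55737$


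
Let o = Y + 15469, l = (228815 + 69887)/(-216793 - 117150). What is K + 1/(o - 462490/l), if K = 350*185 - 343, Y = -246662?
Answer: 2749775924357195/42693743292 ≈ 64407.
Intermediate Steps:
l = -298702/333943 (l = 298702/(-333943) = 298702*(-1/333943) = -298702/333943 ≈ -0.89447)
o = -231193 (o = -246662 + 15469 = -231193)
K = 64407 (K = 64750 - 343 = 64407)
K + 1/(o - 462490/l) = 64407 + 1/(-231193 - 462490/(-298702/333943)) = 64407 + 1/(-231193 - 462490*(-333943/298702)) = 64407 + 1/(-231193 + 77222649035/149351) = 64407 + 1/(42693743292/149351) = 64407 + 149351/42693743292 = 2749775924357195/42693743292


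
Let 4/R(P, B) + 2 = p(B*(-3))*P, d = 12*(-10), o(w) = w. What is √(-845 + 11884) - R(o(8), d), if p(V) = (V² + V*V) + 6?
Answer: -2/1036823 + √11039 ≈ 105.07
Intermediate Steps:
d = -120
p(V) = 6 + 2*V² (p(V) = (V² + V²) + 6 = 2*V² + 6 = 6 + 2*V²)
R(P, B) = 4/(-2 + P*(6 + 18*B²)) (R(P, B) = 4/(-2 + (6 + 2*(B*(-3))²)*P) = 4/(-2 + (6 + 2*(-3*B)²)*P) = 4/(-2 + (6 + 2*(9*B²))*P) = 4/(-2 + (6 + 18*B²)*P) = 4/(-2 + P*(6 + 18*B²)))
√(-845 + 11884) - R(o(8), d) = √(-845 + 11884) - 2/(-1 + 3*8*(1 + 3*(-120)²)) = √11039 - 2/(-1 + 3*8*(1 + 3*14400)) = √11039 - 2/(-1 + 3*8*(1 + 43200)) = √11039 - 2/(-1 + 3*8*43201) = √11039 - 2/(-1 + 1036824) = √11039 - 2/1036823 = -2/1036823 + √11039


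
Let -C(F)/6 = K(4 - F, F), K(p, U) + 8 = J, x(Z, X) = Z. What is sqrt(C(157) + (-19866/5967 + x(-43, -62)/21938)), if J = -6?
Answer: 5*sqrt(682631500559554)/14544894 ≈ 8.9816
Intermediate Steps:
K(p, U) = -14 (K(p, U) = -8 - 6 = -14)
C(F) = 84 (C(F) = -6*(-14) = 84)
sqrt(C(157) + (-19866/5967 + x(-43, -62)/21938)) = sqrt(84 + (-19866/5967 - 43/21938)) = sqrt(84 + (-19866*1/5967 - 43*1/21938)) = sqrt(84 + (-6622/1989 - 43/21938)) = sqrt(84 - 145358963/43634682) = sqrt(3519954325/43634682) = 5*sqrt(682631500559554)/14544894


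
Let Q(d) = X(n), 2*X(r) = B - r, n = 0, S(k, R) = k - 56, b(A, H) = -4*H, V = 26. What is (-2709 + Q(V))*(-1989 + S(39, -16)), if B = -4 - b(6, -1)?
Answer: 5442278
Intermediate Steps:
S(k, R) = -56 + k
B = -8 (B = -4 - (-4)*(-1) = -4 - 1*4 = -4 - 4 = -8)
X(r) = -4 - r/2 (X(r) = (-8 - r)/2 = -4 - r/2)
Q(d) = -4 (Q(d) = -4 - ½*0 = -4 + 0 = -4)
(-2709 + Q(V))*(-1989 + S(39, -16)) = (-2709 - 4)*(-1989 + (-56 + 39)) = -2713*(-1989 - 17) = -2713*(-2006) = 5442278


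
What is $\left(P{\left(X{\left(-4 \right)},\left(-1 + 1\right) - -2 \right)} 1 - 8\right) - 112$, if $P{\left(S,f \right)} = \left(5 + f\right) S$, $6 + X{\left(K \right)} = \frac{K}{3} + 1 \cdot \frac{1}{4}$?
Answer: $- \frac{2035}{12} \approx -169.58$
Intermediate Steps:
$X{\left(K \right)} = - \frac{23}{4} + \frac{K}{3}$ ($X{\left(K \right)} = -6 + \left(\frac{K}{3} + 1 \cdot \frac{1}{4}\right) = -6 + \left(K \frac{1}{3} + 1 \cdot \frac{1}{4}\right) = -6 + \left(\frac{K}{3} + \frac{1}{4}\right) = -6 + \left(\frac{1}{4} + \frac{K}{3}\right) = - \frac{23}{4} + \frac{K}{3}$)
$P{\left(S,f \right)} = S \left(5 + f\right)$
$\left(P{\left(X{\left(-4 \right)},\left(-1 + 1\right) - -2 \right)} 1 - 8\right) - 112 = \left(\left(- \frac{23}{4} + \frac{1}{3} \left(-4\right)\right) \left(5 + \left(\left(-1 + 1\right) - -2\right)\right) 1 - 8\right) - 112 = \left(\left(- \frac{23}{4} - \frac{4}{3}\right) \left(5 + \left(0 + 2\right)\right) 1 - 8\right) - 112 = \left(- \frac{85 \left(5 + 2\right)}{12} \cdot 1 - 8\right) - 112 = \left(\left(- \frac{85}{12}\right) 7 \cdot 1 - 8\right) - 112 = \left(\left(- \frac{595}{12}\right) 1 - 8\right) - 112 = \left(- \frac{595}{12} - 8\right) - 112 = - \frac{691}{12} - 112 = - \frac{2035}{12}$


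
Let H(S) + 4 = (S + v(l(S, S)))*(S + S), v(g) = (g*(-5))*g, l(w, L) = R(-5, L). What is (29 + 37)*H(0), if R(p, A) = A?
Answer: -264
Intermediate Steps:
l(w, L) = L
v(g) = -5*g² (v(g) = (-5*g)*g = -5*g²)
H(S) = -4 + 2*S*(S - 5*S²) (H(S) = -4 + (S - 5*S²)*(S + S) = -4 + (S - 5*S²)*(2*S) = -4 + 2*S*(S - 5*S²))
(29 + 37)*H(0) = (29 + 37)*(-4 - 10*0³ + 2*0²) = 66*(-4 - 10*0 + 2*0) = 66*(-4 + 0 + 0) = 66*(-4) = -264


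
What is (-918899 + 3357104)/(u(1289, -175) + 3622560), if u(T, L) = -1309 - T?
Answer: 812735/1206654 ≈ 0.67354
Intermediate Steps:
(-918899 + 3357104)/(u(1289, -175) + 3622560) = (-918899 + 3357104)/((-1309 - 1*1289) + 3622560) = 2438205/((-1309 - 1289) + 3622560) = 2438205/(-2598 + 3622560) = 2438205/3619962 = 2438205*(1/3619962) = 812735/1206654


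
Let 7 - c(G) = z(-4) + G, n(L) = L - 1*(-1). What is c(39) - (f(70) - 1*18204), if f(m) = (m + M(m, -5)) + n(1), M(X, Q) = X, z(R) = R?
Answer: 18034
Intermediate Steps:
n(L) = 1 + L (n(L) = L + 1 = 1 + L)
c(G) = 11 - G (c(G) = 7 - (-4 + G) = 7 + (4 - G) = 11 - G)
f(m) = 2 + 2*m (f(m) = (m + m) + (1 + 1) = 2*m + 2 = 2 + 2*m)
c(39) - (f(70) - 1*18204) = (11 - 1*39) - ((2 + 2*70) - 1*18204) = (11 - 39) - ((2 + 140) - 18204) = -28 - (142 - 18204) = -28 - 1*(-18062) = -28 + 18062 = 18034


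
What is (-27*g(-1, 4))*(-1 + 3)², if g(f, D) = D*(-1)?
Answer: 432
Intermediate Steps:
g(f, D) = -D
(-27*g(-1, 4))*(-1 + 3)² = (-(-27)*4)*(-1 + 3)² = -27*(-4)*2² = 108*4 = 432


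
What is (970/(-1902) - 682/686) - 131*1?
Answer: -43221929/326193 ≈ -132.50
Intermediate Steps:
(970/(-1902) - 682/686) - 131*1 = (970*(-1/1902) - 682*1/686) - 131 = (-485/951 - 341/343) - 131 = -490646/326193 - 131 = -43221929/326193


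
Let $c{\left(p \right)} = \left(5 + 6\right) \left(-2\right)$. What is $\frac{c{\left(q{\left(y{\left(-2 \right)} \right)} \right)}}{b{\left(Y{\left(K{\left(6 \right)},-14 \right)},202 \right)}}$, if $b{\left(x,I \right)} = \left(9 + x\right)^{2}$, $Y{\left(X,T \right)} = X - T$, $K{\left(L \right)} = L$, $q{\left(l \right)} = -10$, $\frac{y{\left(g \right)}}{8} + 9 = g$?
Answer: $- \frac{22}{841} \approx -0.026159$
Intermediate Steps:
$y{\left(g \right)} = -72 + 8 g$
$c{\left(p \right)} = -22$ ($c{\left(p \right)} = 11 \left(-2\right) = -22$)
$\frac{c{\left(q{\left(y{\left(-2 \right)} \right)} \right)}}{b{\left(Y{\left(K{\left(6 \right)},-14 \right)},202 \right)}} = - \frac{22}{\left(9 + \left(6 - -14\right)\right)^{2}} = - \frac{22}{\left(9 + \left(6 + 14\right)\right)^{2}} = - \frac{22}{\left(9 + 20\right)^{2}} = - \frac{22}{29^{2}} = - \frac{22}{841}$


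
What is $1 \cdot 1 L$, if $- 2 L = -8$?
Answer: $4$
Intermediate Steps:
$L = 4$ ($L = \left(- \frac{1}{2}\right) \left(-8\right) = 4$)
$1 \cdot 1 L = 1 \cdot 1 \cdot 4 = 1 \cdot 4 = 4$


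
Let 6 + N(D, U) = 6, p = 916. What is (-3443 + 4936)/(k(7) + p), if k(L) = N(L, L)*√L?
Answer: 1493/916 ≈ 1.6299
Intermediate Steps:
N(D, U) = 0 (N(D, U) = -6 + 6 = 0)
k(L) = 0 (k(L) = 0*√L = 0)
(-3443 + 4936)/(k(7) + p) = (-3443 + 4936)/(0 + 916) = 1493/916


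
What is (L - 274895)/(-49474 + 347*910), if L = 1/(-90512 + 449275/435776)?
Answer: -10842548247266891/10503382120220952 ≈ -1.0323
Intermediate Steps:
L = -435776/39442508037 (L = 1/(-90512 + 449275*(1/435776)) = 1/(-90512 + 449275/435776) = 1/(-39442508037/435776) = -435776/39442508037 ≈ -1.1048e-5)
(L - 274895)/(-49474 + 347*910) = (-435776/39442508037 - 274895)/(-49474 + 347*910) = -10842548247266891/(39442508037*(-49474 + 315770)) = -10842548247266891/39442508037/266296 = -10842548247266891/39442508037*1/266296 = -10842548247266891/10503382120220952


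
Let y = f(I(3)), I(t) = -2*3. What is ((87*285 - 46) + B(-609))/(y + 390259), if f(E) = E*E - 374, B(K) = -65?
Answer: 24684/389921 ≈ 0.063305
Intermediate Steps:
I(t) = -6
f(E) = -374 + E**2 (f(E) = E**2 - 374 = -374 + E**2)
y = -338 (y = -374 + (-6)**2 = -374 + 36 = -338)
((87*285 - 46) + B(-609))/(y + 390259) = ((87*285 - 46) - 65)/(-338 + 390259) = ((24795 - 46) - 65)/389921 = (24749 - 65)*(1/389921) = 24684*(1/389921) = 24684/389921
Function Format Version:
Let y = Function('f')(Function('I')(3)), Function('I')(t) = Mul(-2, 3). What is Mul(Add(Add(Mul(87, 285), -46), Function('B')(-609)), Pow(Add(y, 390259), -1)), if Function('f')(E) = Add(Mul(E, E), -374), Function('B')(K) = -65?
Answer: Rational(24684, 389921) ≈ 0.063305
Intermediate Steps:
Function('I')(t) = -6
Function('f')(E) = Add(-374, Pow(E, 2)) (Function('f')(E) = Add(Pow(E, 2), -374) = Add(-374, Pow(E, 2)))
y = -338 (y = Add(-374, Pow(-6, 2)) = Add(-374, 36) = -338)
Mul(Add(Add(Mul(87, 285), -46), Function('B')(-609)), Pow(Add(y, 390259), -1)) = Mul(Add(Add(Mul(87, 285), -46), -65), Pow(Add(-338, 390259), -1)) = Mul(Add(Add(24795, -46), -65), Pow(389921, -1)) = Mul(Add(24749, -65), Rational(1, 389921)) = Mul(24684, Rational(1, 389921)) = Rational(24684, 389921)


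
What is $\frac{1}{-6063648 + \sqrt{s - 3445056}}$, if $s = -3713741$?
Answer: $- \frac{6063648}{36767834226701} - \frac{i \sqrt{7158797}}{36767834226701} \approx -1.6492 \cdot 10^{-7} - 7.277 \cdot 10^{-11} i$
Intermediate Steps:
$\frac{1}{-6063648 + \sqrt{s - 3445056}} = \frac{1}{-6063648 + \sqrt{-3713741 - 3445056}} = \frac{1}{-6063648 + \sqrt{-7158797}} = \frac{1}{-6063648 + i \sqrt{7158797}}$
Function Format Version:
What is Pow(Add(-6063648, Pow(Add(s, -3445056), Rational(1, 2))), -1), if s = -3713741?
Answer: Add(Rational(-6063648, 36767834226701), Mul(Rational(-1, 36767834226701), I, Pow(7158797, Rational(1, 2)))) ≈ Add(-1.6492e-7, Mul(-7.2770e-11, I))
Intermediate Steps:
Pow(Add(-6063648, Pow(Add(s, -3445056), Rational(1, 2))), -1) = Pow(Add(-6063648, Pow(Add(-3713741, -3445056), Rational(1, 2))), -1) = Pow(Add(-6063648, Pow(-7158797, Rational(1, 2))), -1) = Pow(Add(-6063648, Mul(I, Pow(7158797, Rational(1, 2)))), -1)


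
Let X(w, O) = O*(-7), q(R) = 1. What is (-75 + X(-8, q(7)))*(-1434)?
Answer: 117588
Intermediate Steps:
X(w, O) = -7*O
(-75 + X(-8, q(7)))*(-1434) = (-75 - 7*1)*(-1434) = (-75 - 7)*(-1434) = -82*(-1434) = 117588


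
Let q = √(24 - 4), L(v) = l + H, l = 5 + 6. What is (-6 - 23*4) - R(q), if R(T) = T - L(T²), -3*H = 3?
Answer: -88 - 2*√5 ≈ -92.472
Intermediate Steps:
H = -1 (H = -⅓*3 = -1)
l = 11
L(v) = 10 (L(v) = 11 - 1 = 10)
q = 2*√5 (q = √20 = 2*√5 ≈ 4.4721)
R(T) = -10 + T (R(T) = T - 1*10 = T - 10 = -10 + T)
(-6 - 23*4) - R(q) = (-6 - 23*4) - (-10 + 2*√5) = (-6 - 92) + (10 - 2*√5) = -98 + (10 - 2*√5) = -88 - 2*√5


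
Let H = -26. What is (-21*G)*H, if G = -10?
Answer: -5460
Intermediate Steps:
(-21*G)*H = -21*(-10)*(-26) = 210*(-26) = -5460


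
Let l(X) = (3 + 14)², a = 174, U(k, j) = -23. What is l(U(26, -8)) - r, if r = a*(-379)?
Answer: 66235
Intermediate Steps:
r = -65946 (r = 174*(-379) = -65946)
l(X) = 289 (l(X) = 17² = 289)
l(U(26, -8)) - r = 289 - 1*(-65946) = 289 + 65946 = 66235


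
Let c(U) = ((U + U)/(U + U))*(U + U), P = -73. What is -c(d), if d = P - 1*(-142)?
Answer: -138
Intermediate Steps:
d = 69 (d = -73 - 1*(-142) = -73 + 142 = 69)
c(U) = 2*U (c(U) = ((2*U)/((2*U)))*(2*U) = ((2*U)*(1/(2*U)))*(2*U) = 1*(2*U) = 2*U)
-c(d) = -2*69 = -1*138 = -138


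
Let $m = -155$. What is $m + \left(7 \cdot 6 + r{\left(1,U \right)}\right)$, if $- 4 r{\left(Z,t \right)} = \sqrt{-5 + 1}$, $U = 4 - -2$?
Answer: $-113 - \frac{i}{2} \approx -113.0 - 0.5 i$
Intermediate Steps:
$U = 6$ ($U = 4 + 2 = 6$)
$r{\left(Z,t \right)} = - \frac{i}{2}$ ($r{\left(Z,t \right)} = - \frac{\sqrt{-5 + 1}}{4} = - \frac{\sqrt{-4}}{4} = - \frac{2 i}{4} = - \frac{i}{2}$)
$m + \left(7 \cdot 6 + r{\left(1,U \right)}\right) = -155 + \left(7 \cdot 6 - \frac{i}{2}\right) = -155 + \left(42 - \frac{i}{2}\right) = -113 - \frac{i}{2}$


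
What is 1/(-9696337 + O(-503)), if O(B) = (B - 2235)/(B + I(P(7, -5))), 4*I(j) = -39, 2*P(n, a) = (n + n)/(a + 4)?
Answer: -2051/19887176235 ≈ -1.0313e-7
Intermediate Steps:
P(n, a) = n/(4 + a) (P(n, a) = ((n + n)/(a + 4))/2 = ((2*n)/(4 + a))/2 = (2*n/(4 + a))/2 = n/(4 + a))
I(j) = -39/4 (I(j) = (¼)*(-39) = -39/4)
O(B) = (-2235 + B)/(-39/4 + B) (O(B) = (B - 2235)/(B - 39/4) = (-2235 + B)/(-39/4 + B))
1/(-9696337 + O(-503)) = 1/(-9696337 + 4*(-2235 - 503)/(-39 + 4*(-503))) = 1/(-9696337 + 4*(-2738)/(-39 - 2012)) = 1/(-9696337 + 4*(-2738)/(-2051)) = 1/(-9696337 + 4*(-1/2051)*(-2738)) = 1/(-9696337 + 10952/2051) = 1/(-19887176235/2051) = -2051/19887176235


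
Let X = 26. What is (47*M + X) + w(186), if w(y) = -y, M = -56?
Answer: -2792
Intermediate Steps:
(47*M + X) + w(186) = (47*(-56) + 26) - 1*186 = (-2632 + 26) - 186 = -2606 - 186 = -2792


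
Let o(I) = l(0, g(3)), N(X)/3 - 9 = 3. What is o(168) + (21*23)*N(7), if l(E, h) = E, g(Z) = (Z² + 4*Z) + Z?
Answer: 17388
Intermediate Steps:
N(X) = 36 (N(X) = 27 + 3*3 = 27 + 9 = 36)
g(Z) = Z² + 5*Z
o(I) = 0
o(168) + (21*23)*N(7) = 0 + (21*23)*36 = 0 + 483*36 = 0 + 17388 = 17388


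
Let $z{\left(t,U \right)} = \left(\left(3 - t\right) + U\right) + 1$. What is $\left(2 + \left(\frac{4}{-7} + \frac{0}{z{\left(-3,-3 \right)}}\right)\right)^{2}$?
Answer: $\frac{100}{49} \approx 2.0408$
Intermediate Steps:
$z{\left(t,U \right)} = 4 + U - t$ ($z{\left(t,U \right)} = \left(3 + U - t\right) + 1 = 4 + U - t$)
$\left(2 + \left(\frac{4}{-7} + \frac{0}{z{\left(-3,-3 \right)}}\right)\right)^{2} = \left(2 + \left(\frac{4}{-7} + \frac{0}{4 - 3 - -3}\right)\right)^{2} = \left(2 + \left(4 \left(- \frac{1}{7}\right) + \frac{0}{4 - 3 + 3}\right)\right)^{2} = \left(2 - \left(\frac{4}{7} + \frac{0}{4}\right)\right)^{2} = \left(2 + \left(- \frac{4}{7} + 0 \cdot \frac{1}{4}\right)\right)^{2} = \left(2 + \left(- \frac{4}{7} + 0\right)\right)^{2} = \left(2 - \frac{4}{7}\right)^{2} = \left(\frac{10}{7}\right)^{2} = \frac{100}{49}$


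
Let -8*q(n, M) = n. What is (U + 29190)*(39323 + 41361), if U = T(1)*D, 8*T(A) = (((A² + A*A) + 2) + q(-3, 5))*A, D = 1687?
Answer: 38873652055/16 ≈ 2.4296e+9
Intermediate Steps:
q(n, M) = -n/8
T(A) = A*(19/8 + 2*A²)/8 (T(A) = ((((A² + A*A) + 2) - ⅛*(-3))*A)/8 = ((((A² + A²) + 2) + 3/8)*A)/8 = (((2*A² + 2) + 3/8)*A)/8 = (((2 + 2*A²) + 3/8)*A)/8 = ((19/8 + 2*A²)*A)/8 = (A*(19/8 + 2*A²))/8 = A*(19/8 + 2*A²)/8)
U = 59045/64 (U = ((1/64)*1*(19 + 16*1²))*1687 = ((1/64)*1*(19 + 16*1))*1687 = ((1/64)*1*(19 + 16))*1687 = ((1/64)*1*35)*1687 = (35/64)*1687 = 59045/64 ≈ 922.58)
(U + 29190)*(39323 + 41361) = (59045/64 + 29190)*(39323 + 41361) = (1927205/64)*80684 = 38873652055/16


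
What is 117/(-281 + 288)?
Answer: 117/7 ≈ 16.714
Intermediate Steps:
117/(-281 + 288) = 117/7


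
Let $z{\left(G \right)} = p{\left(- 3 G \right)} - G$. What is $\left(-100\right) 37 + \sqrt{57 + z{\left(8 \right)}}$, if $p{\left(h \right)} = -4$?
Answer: $-3700 + 3 \sqrt{5} \approx -3693.3$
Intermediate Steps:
$z{\left(G \right)} = -4 - G$
$\left(-100\right) 37 + \sqrt{57 + z{\left(8 \right)}} = \left(-100\right) 37 + \sqrt{57 - 12} = -3700 + \sqrt{57 - 12} = -3700 + \sqrt{45} = -3700 + 3 \sqrt{5}$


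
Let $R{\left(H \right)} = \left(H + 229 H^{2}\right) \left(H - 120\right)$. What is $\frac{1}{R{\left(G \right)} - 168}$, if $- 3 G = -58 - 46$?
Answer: $- \frac{27}{634161592} \approx -4.2576 \cdot 10^{-8}$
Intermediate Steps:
$G = \frac{104}{3}$ ($G = - \frac{-58 - 46}{3} = \left(- \frac{1}{3}\right) \left(-104\right) = \frac{104}{3} \approx 34.667$)
$R{\left(H \right)} = \left(-120 + H\right) \left(H + 229 H^{2}\right)$ ($R{\left(H \right)} = \left(H + 229 H^{2}\right) \left(-120 + H\right) = \left(-120 + H\right) \left(H + 229 H^{2}\right)$)
$\frac{1}{R{\left(G \right)} - 168} = \frac{1}{\frac{104 \left(-120 - \frac{2857816}{3} + 229 \left(\frac{104}{3}\right)^{2}\right)}{3} - 168} = \frac{1}{\frac{104 \left(-120 - \frac{2857816}{3} + 229 \cdot \frac{10816}{9}\right)}{3} - 168} = \frac{1}{\frac{104 \left(-120 - \frac{2857816}{3} + \frac{2476864}{9}\right)}{3} - 168} = \frac{1}{\frac{104}{3} \left(- \frac{6097664}{9}\right) - 168} = \frac{1}{- \frac{634157056}{27} - 168} = \frac{1}{- \frac{634161592}{27}} = - \frac{27}{634161592}$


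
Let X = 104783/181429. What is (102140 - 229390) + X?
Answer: -23086735467/181429 ≈ -1.2725e+5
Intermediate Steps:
X = 104783/181429 (X = 104783*(1/181429) = 104783/181429 ≈ 0.57754)
(102140 - 229390) + X = (102140 - 229390) + 104783/181429 = -127250 + 104783/181429 = -23086735467/181429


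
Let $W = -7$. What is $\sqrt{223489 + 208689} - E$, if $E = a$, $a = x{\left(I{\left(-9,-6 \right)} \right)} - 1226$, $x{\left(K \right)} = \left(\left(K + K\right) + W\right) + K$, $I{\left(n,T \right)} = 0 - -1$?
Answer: $1230 + \sqrt{432178} \approx 1887.4$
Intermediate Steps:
$I{\left(n,T \right)} = 1$ ($I{\left(n,T \right)} = 0 + 1 = 1$)
$x{\left(K \right)} = -7 + 3 K$ ($x{\left(K \right)} = \left(\left(K + K\right) - 7\right) + K = \left(2 K - 7\right) + K = \left(-7 + 2 K\right) + K = -7 + 3 K$)
$a = -1230$ ($a = \left(-7 + 3 \cdot 1\right) - 1226 = \left(-7 + 3\right) - 1226 = -4 - 1226 = -1230$)
$E = -1230$
$\sqrt{223489 + 208689} - E = \sqrt{223489 + 208689} - -1230 = \sqrt{432178} + 1230 = 1230 + \sqrt{432178}$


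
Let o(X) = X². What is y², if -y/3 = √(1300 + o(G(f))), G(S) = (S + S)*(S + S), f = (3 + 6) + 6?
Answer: 7301700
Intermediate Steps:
f = 15 (f = 9 + 6 = 15)
G(S) = 4*S² (G(S) = (2*S)*(2*S) = 4*S²)
y = -30*√8113 (y = -3*√(1300 + (4*15²)²) = -3*√(1300 + (4*225)²) = -3*√(1300 + 900²) = -3*√(1300 + 810000) = -30*√8113 ≈ -2702.2)
y² = (-30*√8113)² = 7301700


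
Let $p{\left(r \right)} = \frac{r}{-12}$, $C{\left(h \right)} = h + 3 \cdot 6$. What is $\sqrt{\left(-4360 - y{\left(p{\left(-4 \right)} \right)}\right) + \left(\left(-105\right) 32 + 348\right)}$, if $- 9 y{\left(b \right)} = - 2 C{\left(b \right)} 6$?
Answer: $\frac{2 i \sqrt{16642}}{3} \approx 86.003 i$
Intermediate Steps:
$C{\left(h \right)} = 18 + h$ ($C{\left(h \right)} = h + 18 = 18 + h$)
$p{\left(r \right)} = - \frac{r}{12}$ ($p{\left(r \right)} = r \left(- \frac{1}{12}\right) = - \frac{r}{12}$)
$y{\left(b \right)} = 24 + \frac{4 b}{3}$ ($y{\left(b \right)} = - \frac{- 2 \left(18 + b\right) 6}{9} = - \frac{\left(-36 - 2 b\right) 6}{9} = - \frac{-216 - 12 b}{9} = 24 + \frac{4 b}{3}$)
$\sqrt{\left(-4360 - y{\left(p{\left(-4 \right)} \right)}\right) + \left(\left(-105\right) 32 + 348\right)} = \sqrt{\left(-4360 - \left(24 + \frac{4 \left(\left(- \frac{1}{12}\right) \left(-4\right)\right)}{3}\right)\right) + \left(\left(-105\right) 32 + 348\right)} = \sqrt{\left(-4360 - \left(24 + \frac{4}{3} \cdot \frac{1}{3}\right)\right) + \left(-3360 + 348\right)} = \sqrt{\left(-4360 - \left(24 + \frac{4}{9}\right)\right) - 3012} = \sqrt{\left(-4360 - \frac{220}{9}\right) - 3012} = \sqrt{- \frac{39460}{9} - 3012} = \sqrt{- \frac{66568}{9}} = \frac{2 i \sqrt{16642}}{3}$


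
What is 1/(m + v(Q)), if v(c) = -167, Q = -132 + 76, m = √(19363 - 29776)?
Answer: -167/38302 - 3*I*√1157/38302 ≈ -0.0043601 - 0.0026642*I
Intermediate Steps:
m = 3*I*√1157 (m = √(-10413) = 3*I*√1157 ≈ 102.04*I)
Q = -56
1/(m + v(Q)) = 1/(3*I*√1157 - 167) = 1/(-167 + 3*I*√1157)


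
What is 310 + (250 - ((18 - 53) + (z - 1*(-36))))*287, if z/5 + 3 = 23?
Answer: 43073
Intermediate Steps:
z = 100 (z = -15 + 5*23 = -15 + 115 = 100)
310 + (250 - ((18 - 53) + (z - 1*(-36))))*287 = 310 + (250 - ((18 - 53) + (100 - 1*(-36))))*287 = 310 + (250 - (-35 + (100 + 36)))*287 = 310 + (250 - (-35 + 136))*287 = 310 + (250 - 1*101)*287 = 310 + (250 - 101)*287 = 310 + 149*287 = 310 + 42763 = 43073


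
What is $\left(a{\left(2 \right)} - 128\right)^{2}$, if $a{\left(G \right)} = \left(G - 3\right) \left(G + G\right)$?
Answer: $17424$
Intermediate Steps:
$a{\left(G \right)} = 2 G \left(-3 + G\right)$ ($a{\left(G \right)} = \left(-3 + G\right) 2 G = 2 G \left(-3 + G\right)$)
$\left(a{\left(2 \right)} - 128\right)^{2} = \left(2 \cdot 2 \left(-3 + 2\right) - 128\right)^{2} = \left(2 \cdot 2 \left(-1\right) - 128\right)^{2} = \left(-4 - 128\right)^{2} = \left(-132\right)^{2} = 17424$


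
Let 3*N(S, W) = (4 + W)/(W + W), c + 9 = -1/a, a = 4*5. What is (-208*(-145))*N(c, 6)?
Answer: 75400/9 ≈ 8377.8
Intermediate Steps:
a = 20
c = -181/20 (c = -9 - 1/20 = -181/20 ≈ -9.0500)
N(S, W) = (4 + W)/(6*W) (N(S, W) = ((4 + W)/(W + W))/3 = ((4 + W)/((2*W)))/3 = ((4 + W)*(1/(2*W)))/3 = ((4 + W)/(2*W))/3 = (4 + W)/(6*W))
(-208*(-145))*N(c, 6) = (-208*(-145))*((1/6)*(4 + 6)/6) = 30160*((1/6)*(1/6)*10) = 30160*(5/18) = 75400/9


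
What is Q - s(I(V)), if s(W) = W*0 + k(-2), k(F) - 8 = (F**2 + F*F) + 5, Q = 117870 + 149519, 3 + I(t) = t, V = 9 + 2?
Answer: 267368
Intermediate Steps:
V = 11
I(t) = -3 + t
Q = 267389
k(F) = 13 + 2*F**2 (k(F) = 8 + ((F**2 + F*F) + 5) = 8 + ((F**2 + F**2) + 5) = 8 + (2*F**2 + 5) = 8 + (5 + 2*F**2) = 13 + 2*F**2)
s(W) = 21 (s(W) = W*0 + (13 + 2*(-2)**2) = 0 + (13 + 2*4) = 0 + (13 + 8) = 0 + 21 = 21)
Q - s(I(V)) = 267389 - 1*21 = 267389 - 21 = 267368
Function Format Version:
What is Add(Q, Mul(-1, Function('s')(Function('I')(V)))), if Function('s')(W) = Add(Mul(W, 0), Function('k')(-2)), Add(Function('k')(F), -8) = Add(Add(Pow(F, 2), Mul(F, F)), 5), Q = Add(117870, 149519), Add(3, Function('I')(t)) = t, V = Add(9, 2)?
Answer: 267368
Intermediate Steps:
V = 11
Function('I')(t) = Add(-3, t)
Q = 267389
Function('k')(F) = Add(13, Mul(2, Pow(F, 2))) (Function('k')(F) = Add(8, Add(Add(Pow(F, 2), Mul(F, F)), 5)) = Add(8, Add(Add(Pow(F, 2), Pow(F, 2)), 5)) = Add(8, Add(Mul(2, Pow(F, 2)), 5)) = Add(8, Add(5, Mul(2, Pow(F, 2)))) = Add(13, Mul(2, Pow(F, 2))))
Function('s')(W) = 21 (Function('s')(W) = Add(Mul(W, 0), Add(13, Mul(2, Pow(-2, 2)))) = Add(0, Add(13, Mul(2, 4))) = Add(0, Add(13, 8)) = Add(0, 21) = 21)
Add(Q, Mul(-1, Function('s')(Function('I')(V)))) = Add(267389, Mul(-1, 21)) = Add(267389, -21) = 267368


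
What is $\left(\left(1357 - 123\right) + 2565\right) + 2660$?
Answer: $6459$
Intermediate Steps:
$\left(\left(1357 - 123\right) + 2565\right) + 2660 = \left(1234 + 2565\right) + 2660 = 3799 + 2660 = 6459$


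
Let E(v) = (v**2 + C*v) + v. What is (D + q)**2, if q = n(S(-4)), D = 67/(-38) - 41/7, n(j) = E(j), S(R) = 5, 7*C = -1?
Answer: 33212169/70756 ≈ 469.39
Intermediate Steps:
C = -1/7 (C = (1/7)*(-1) = -1/7 ≈ -0.14286)
E(v) = v**2 + 6*v/7 (E(v) = (v**2 - v/7) + v = v**2 + 6*v/7)
n(j) = j*(6 + 7*j)/7
D = -2027/266 (D = 67*(-1/38) - 41*1/7 = -67/38 - 41/7 = -2027/266 ≈ -7.6203)
q = 205/7 (q = (1/7)*5*(6 + 7*5) = (1/7)*5*(6 + 35) = (1/7)*5*41 = 205/7 ≈ 29.286)
(D + q)**2 = (-2027/266 + 205/7)**2 = (5763/266)**2 = 33212169/70756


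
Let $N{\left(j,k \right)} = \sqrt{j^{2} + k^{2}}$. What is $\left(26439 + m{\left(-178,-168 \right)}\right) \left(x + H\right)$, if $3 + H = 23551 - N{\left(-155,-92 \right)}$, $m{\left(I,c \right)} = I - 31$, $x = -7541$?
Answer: $419863610 - 26230 \sqrt{32489} \approx 4.1514 \cdot 10^{8}$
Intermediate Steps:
$m{\left(I,c \right)} = -31 + I$
$H = 23548 - \sqrt{32489}$ ($H = -3 + \left(23551 - \sqrt{\left(-155\right)^{2} + \left(-92\right)^{2}}\right) = -3 + \left(23551 - \sqrt{24025 + 8464}\right) = -3 + \left(23551 - \sqrt{32489}\right) = 23548 - \sqrt{32489} \approx 23368.0$)
$\left(26439 + m{\left(-178,-168 \right)}\right) \left(x + H\right) = \left(26439 - 209\right) \left(-7541 + \left(23548 - \sqrt{32489}\right)\right) = \left(26439 - 209\right) \left(16007 - \sqrt{32489}\right) = 26230 \left(16007 - \sqrt{32489}\right) = 419863610 - 26230 \sqrt{32489}$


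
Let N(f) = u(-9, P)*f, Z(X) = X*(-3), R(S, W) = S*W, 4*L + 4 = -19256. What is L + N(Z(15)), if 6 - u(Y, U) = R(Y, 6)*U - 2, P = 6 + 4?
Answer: -29475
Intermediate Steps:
L = -4815 (L = -1 + (¼)*(-19256) = -1 - 4814 = -4815)
Z(X) = -3*X
P = 10
u(Y, U) = 8 - 6*U*Y (u(Y, U) = 6 - ((Y*6)*U - 2) = 6 - ((6*Y)*U - 2) = 6 - (6*U*Y - 2) = 6 - (-2 + 6*U*Y) = 6 + (2 - 6*U*Y) = 8 - 6*U*Y)
N(f) = 548*f (N(f) = (8 - 6*10*(-9))*f = (8 + 540)*f = 548*f)
L + N(Z(15)) = -4815 + 548*(-3*15) = -4815 + 548*(-45) = -4815 - 24660 = -29475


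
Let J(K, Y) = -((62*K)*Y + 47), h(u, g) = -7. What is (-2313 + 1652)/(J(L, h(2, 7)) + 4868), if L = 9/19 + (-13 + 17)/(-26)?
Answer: -163267/1225073 ≈ -0.13327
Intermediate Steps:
L = 79/247 (L = 9*(1/19) + 4*(-1/26) = 9/19 - 2/13 = 79/247 ≈ 0.31984)
J(K, Y) = -47 - 62*K*Y (J(K, Y) = -(62*K*Y + 47) = -(47 + 62*K*Y) = -47 - 62*K*Y)
(-2313 + 1652)/(J(L, h(2, 7)) + 4868) = (-2313 + 1652)/((-47 - 62*79/247*(-7)) + 4868) = -661/((-47 + 34286/247) + 4868) = -661/(22677/247 + 4868) = -661/1225073/247 = -661*247/1225073 = -163267/1225073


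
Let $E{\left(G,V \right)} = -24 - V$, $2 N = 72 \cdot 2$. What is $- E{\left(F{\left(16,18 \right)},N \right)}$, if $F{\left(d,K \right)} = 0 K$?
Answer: $96$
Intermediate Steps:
$F{\left(d,K \right)} = 0$
$N = 72$ ($N = \frac{72 \cdot 2}{2} = \frac{1}{2} \cdot 144 = 72$)
$- E{\left(F{\left(16,18 \right)},N \right)} = - (-24 - 72) = \left(-1\right) \left(-96\right) = 96$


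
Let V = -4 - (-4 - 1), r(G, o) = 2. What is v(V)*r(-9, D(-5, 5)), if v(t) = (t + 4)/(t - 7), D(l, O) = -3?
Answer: -5/3 ≈ -1.6667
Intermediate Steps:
V = 1 (V = -4 - 1*(-5) = -4 + 5 = 1)
v(t) = (4 + t)/(-7 + t)
v(V)*r(-9, D(-5, 5)) = ((4 + 1)/(-7 + 1))*2 = (5/(-6))*2 = -⅙*5*2 = -⅚*2 = -5/3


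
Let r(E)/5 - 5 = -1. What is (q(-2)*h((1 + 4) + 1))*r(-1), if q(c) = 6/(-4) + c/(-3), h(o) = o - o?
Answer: 0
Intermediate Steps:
h(o) = 0
r(E) = 20 (r(E) = 25 + 5*(-1) = 25 - 5 = 20)
q(c) = -3/2 - c/3 (q(c) = 6*(-1/4) + c*(-1/3) = -3/2 - c/3)
(q(-2)*h((1 + 4) + 1))*r(-1) = ((-3/2 - 1/3*(-2))*0)*20 = ((-3/2 + 2/3)*0)*20 = -5/6*0*20 = 0*20 = 0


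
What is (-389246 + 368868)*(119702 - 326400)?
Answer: 4212091844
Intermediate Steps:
(-389246 + 368868)*(119702 - 326400) = -20378*(-206698) = 4212091844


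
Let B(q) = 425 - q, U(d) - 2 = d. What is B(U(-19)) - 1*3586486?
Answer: -3586044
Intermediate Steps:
U(d) = 2 + d
B(U(-19)) - 1*3586486 = (425 - (2 - 19)) - 1*3586486 = (425 - 1*(-17)) - 3586486 = (425 + 17) - 3586486 = 442 - 3586486 = -3586044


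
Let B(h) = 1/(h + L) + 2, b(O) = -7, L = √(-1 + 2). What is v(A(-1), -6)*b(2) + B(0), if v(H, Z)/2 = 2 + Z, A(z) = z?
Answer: 59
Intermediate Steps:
L = 1 (L = √1 = 1)
B(h) = 2 + 1/(1 + h) (B(h) = 1/(h + 1) + 2 = 1/(1 + h) + 2 = 2 + 1/(1 + h))
v(H, Z) = 4 + 2*Z (v(H, Z) = 2*(2 + Z) = 4 + 2*Z)
v(A(-1), -6)*b(2) + B(0) = (4 + 2*(-6))*(-7) + (3 + 2*0)/(1 + 0) = (4 - 12)*(-7) + (3 + 0)/1 = -8*(-7) + 1*3 = 56 + 3 = 59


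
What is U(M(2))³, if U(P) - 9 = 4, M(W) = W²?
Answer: 2197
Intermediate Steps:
U(P) = 13 (U(P) = 9 + 4 = 13)
U(M(2))³ = 13³ = 2197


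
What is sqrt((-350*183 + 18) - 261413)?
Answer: I*sqrt(325445) ≈ 570.48*I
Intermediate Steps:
sqrt((-350*183 + 18) - 261413) = sqrt((-64050 + 18) - 261413) = sqrt(-64032 - 261413) = sqrt(-325445) = I*sqrt(325445)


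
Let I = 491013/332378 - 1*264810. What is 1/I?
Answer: -332378/88016527167 ≈ -3.7763e-6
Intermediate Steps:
I = -88016527167/332378 (I = 491013*(1/332378) - 264810 = 491013/332378 - 264810 = -88016527167/332378 ≈ -2.6481e+5)
1/I = 1/(-88016527167/332378) = -332378/88016527167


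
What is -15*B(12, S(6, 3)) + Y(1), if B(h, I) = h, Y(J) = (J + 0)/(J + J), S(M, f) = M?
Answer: -359/2 ≈ -179.50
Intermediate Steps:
Y(J) = ½ (Y(J) = J/((2*J)) = J*(1/(2*J)) = ½)
-15*B(12, S(6, 3)) + Y(1) = -15*12 + ½ = -180 + ½ = -359/2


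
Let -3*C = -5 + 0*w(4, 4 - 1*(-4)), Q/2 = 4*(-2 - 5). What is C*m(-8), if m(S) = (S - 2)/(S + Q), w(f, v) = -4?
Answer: 25/96 ≈ 0.26042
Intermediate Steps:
Q = -56 (Q = 2*(4*(-2 - 5)) = 2*(4*(-7)) = 2*(-28) = -56)
C = 5/3 (C = -(-5 + 0*(-4))/3 = -(-5 + 0)/3 = -⅓*(-5) = 5/3 ≈ 1.6667)
m(S) = (-2 + S)/(-56 + S) (m(S) = (S - 2)/(S - 56) = (-2 + S)/(-56 + S))
C*m(-8) = 5*((-2 - 8)/(-56 - 8))/3 = 5*(-10/(-64))/3 = 5*(-1/64*(-10))/3 = (5/3)*(5/32) = 25/96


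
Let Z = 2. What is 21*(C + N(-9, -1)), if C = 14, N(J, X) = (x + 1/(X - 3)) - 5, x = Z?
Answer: 903/4 ≈ 225.75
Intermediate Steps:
x = 2
N(J, X) = -3 + 1/(-3 + X) (N(J, X) = (2 + 1/(X - 3)) - 5 = (2 + 1/(-3 + X)) - 5 = -3 + 1/(-3 + X))
21*(C + N(-9, -1)) = 21*(14 + (10 - 3*(-1))/(-3 - 1)) = 21*(14 + (10 + 3)/(-4)) = 21*(14 - ¼*13) = 21*(14 - 13/4) = 21*(43/4) = 903/4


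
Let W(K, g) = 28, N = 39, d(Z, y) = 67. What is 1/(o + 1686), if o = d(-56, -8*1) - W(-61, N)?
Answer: 1/1725 ≈ 0.00057971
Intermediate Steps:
o = 39 (o = 67 - 1*28 = 67 - 28 = 39)
1/(o + 1686) = 1/(39 + 1686) = 1/1725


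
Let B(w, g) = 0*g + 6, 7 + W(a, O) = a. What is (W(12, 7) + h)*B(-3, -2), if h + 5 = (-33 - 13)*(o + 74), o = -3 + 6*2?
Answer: -22908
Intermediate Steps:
W(a, O) = -7 + a
o = 9 (o = -3 + 12 = 9)
B(w, g) = 6 (B(w, g) = 0 + 6 = 6)
h = -3823 (h = -5 + (-33 - 13)*(9 + 74) = -5 - 46*83 = -5 - 3818 = -3823)
(W(12, 7) + h)*B(-3, -2) = ((-7 + 12) - 3823)*6 = (5 - 3823)*6 = -3818*6 = -22908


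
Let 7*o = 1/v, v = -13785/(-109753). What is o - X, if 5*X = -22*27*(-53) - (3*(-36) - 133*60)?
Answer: -109078811/13785 ≈ -7912.9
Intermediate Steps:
v = 13785/109753 (v = -13785*(-1/109753) = 13785/109753 ≈ 0.12560)
o = 15679/13785 (o = 1/(7*(13785/109753)) = (⅐)*(109753/13785) = 15679/13785 ≈ 1.1374)
X = 7914 (X = (-22*27*(-53) - (3*(-36) - 133*60))/5 = (-594*(-53) - (-108 - 7980))/5 = (31482 - 1*(-8088))/5 = (31482 + 8088)/5 = (⅕)*39570 = 7914)
o - X = 15679/13785 - 1*7914 = 15679/13785 - 7914 = -109078811/13785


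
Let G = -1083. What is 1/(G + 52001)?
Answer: 1/50918 ≈ 1.9639e-5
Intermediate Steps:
1/(G + 52001) = 1/(-1083 + 52001) = 1/50918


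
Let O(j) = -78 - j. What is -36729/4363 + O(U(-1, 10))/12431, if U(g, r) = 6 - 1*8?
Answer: -456909787/54236453 ≈ -8.4244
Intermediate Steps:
U(g, r) = -2 (U(g, r) = 6 - 8 = -2)
-36729/4363 + O(U(-1, 10))/12431 = -36729/4363 + (-78 - 1*(-2))/12431 = -36729*1/4363 + (-78 + 2)*(1/12431) = -36729/4363 - 76*1/12431 = -36729/4363 - 76/12431 = -456909787/54236453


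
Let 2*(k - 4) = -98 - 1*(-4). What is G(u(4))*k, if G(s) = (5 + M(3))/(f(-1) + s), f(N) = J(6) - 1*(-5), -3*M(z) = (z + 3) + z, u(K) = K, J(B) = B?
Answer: -86/15 ≈ -5.7333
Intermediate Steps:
k = -43 (k = 4 + (-98 - 1*(-4))/2 = 4 + (-98 + 4)/2 = 4 + (½)*(-94) = 4 - 47 = -43)
M(z) = -1 - 2*z/3 (M(z) = -((z + 3) + z)/3 = -((3 + z) + z)/3 = -(3 + 2*z)/3 = -1 - 2*z/3)
f(N) = 11 (f(N) = 6 - 1*(-5) = 6 + 5 = 11)
G(s) = 2/(11 + s) (G(s) = (5 + (-1 - ⅔*3))/(11 + s) = (5 + (-1 - 2))/(11 + s) = (5 - 3)/(11 + s) = 2/(11 + s))
G(u(4))*k = (2/(11 + 4))*(-43) = (2/15)*(-43) = -86/15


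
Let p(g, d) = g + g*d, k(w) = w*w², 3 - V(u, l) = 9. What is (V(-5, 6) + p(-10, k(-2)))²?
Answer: 4096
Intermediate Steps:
V(u, l) = -6 (V(u, l) = 3 - 1*9 = 3 - 9 = -6)
k(w) = w³
p(g, d) = g + d*g
(V(-5, 6) + p(-10, k(-2)))² = (-6 - 10*(1 + (-2)³))² = (-6 - 10*(1 - 8))² = (-6 - 10*(-7))² = (-6 + 70)² = 64² = 4096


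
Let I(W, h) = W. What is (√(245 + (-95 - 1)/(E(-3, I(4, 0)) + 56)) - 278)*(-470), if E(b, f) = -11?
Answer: 130660 - 94*√54645/3 ≈ 1.2334e+5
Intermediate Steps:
(√(245 + (-95 - 1)/(E(-3, I(4, 0)) + 56)) - 278)*(-470) = (√(245 + (-95 - 1)/(-11 + 56)) - 278)*(-470) = (√(245 - 96/45) - 278)*(-470) = (√(245 - 96*1/45) - 278)*(-470) = (√(245 - 32/15) - 278)*(-470) = (√(3643/15) - 278)*(-470) = (√54645/15 - 278)*(-470) = (-278 + √54645/15)*(-470) = 130660 - 94*√54645/3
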